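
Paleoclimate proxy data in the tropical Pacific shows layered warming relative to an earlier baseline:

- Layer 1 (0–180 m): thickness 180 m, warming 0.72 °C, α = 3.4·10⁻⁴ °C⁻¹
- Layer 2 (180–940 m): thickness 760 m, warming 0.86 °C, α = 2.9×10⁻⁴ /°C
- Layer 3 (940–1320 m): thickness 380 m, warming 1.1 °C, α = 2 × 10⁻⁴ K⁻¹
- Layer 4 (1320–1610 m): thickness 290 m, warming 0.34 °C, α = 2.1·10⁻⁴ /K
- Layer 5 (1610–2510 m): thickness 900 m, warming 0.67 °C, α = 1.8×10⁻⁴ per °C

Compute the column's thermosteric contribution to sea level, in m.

0.72 × 180 × 3.4×10⁻⁴ = 0.044064 m
760 × 0.86 × 2.9×10⁻⁴ = 0.189544 m
380 × 1.1 × 2×10⁻⁴ = 0.08360 m
Layer 4: 290 × 2.1×10⁻⁴ × 0.34 = 0.020706 m
1610–2510 m: 900 × 1.8×10⁻⁴ × 0.67 = 0.10854 m
Δh = 0.044064 + 0.189544 + 0.08360 + 0.020706 + 0.10854 = 0.446454 m

Δh = 0.45 m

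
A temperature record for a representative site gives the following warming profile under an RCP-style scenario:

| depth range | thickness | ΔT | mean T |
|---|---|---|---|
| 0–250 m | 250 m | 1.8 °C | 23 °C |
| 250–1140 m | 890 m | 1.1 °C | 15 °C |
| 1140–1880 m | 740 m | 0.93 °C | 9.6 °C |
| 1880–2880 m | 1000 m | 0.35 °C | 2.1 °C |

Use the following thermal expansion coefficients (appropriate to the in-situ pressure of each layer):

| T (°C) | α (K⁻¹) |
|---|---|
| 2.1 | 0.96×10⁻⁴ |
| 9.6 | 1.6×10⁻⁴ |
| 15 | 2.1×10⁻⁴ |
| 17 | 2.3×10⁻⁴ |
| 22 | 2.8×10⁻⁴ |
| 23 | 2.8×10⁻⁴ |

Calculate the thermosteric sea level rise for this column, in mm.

475 mm of thermosteric rise

Layer 1 at 23 °C → α = 2.8×10⁻⁴ K⁻¹
Layer 2 at 15 °C → α = 2.1×10⁻⁴ K⁻¹
Layer 3 at 9.6 °C → α = 1.6×10⁻⁴ K⁻¹
Layer 4 at 2.1 °C → α = 0.96×10⁻⁴ K⁻¹
Layer 1: 2.8×10⁻⁴ × 1.8 × 250 = 0.12600 m
Layer 2: 890 × 1.1 × 2.1×10⁻⁴ = 0.20559 m
740 × 0.93 × 1.6×10⁻⁴ = 0.110112 m
0.35 × 0.96×10⁻⁴ × 1000 = 0.03360 m
Δh = 0.12600 + 0.20559 + 0.110112 + 0.03360 = 0.475302 m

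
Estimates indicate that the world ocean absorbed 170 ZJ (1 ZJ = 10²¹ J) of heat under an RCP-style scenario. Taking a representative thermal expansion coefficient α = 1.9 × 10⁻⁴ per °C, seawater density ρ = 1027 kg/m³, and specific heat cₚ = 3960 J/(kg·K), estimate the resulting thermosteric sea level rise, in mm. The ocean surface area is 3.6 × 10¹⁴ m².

Per unit area: Q = 170×10²¹ / (3.6×10¹⁴) ≈ 4.722×10⁸ J/m²
Δh = αQ/(ρcₚ) = 1.9×10⁻⁴ × 4.722×10⁸ / (1027 × 3960) ≈ 0.02206 m

22 mm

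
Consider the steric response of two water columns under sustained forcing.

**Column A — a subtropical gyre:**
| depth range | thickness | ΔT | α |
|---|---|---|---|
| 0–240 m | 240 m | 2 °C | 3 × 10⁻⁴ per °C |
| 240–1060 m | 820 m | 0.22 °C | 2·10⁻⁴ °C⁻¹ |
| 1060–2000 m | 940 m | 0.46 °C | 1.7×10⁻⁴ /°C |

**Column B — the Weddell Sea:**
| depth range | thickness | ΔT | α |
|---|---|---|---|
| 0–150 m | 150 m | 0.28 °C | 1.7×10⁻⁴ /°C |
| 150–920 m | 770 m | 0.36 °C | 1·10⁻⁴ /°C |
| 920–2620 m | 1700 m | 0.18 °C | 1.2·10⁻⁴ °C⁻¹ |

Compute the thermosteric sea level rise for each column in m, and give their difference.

A Layer 1: 3×10⁻⁴ × 240 × 2 = 0.14400 m
A 240–1060 m: 2×10⁻⁴ × 0.22 × 820 = 0.03608 m
A 1.7×10⁻⁴ × 940 × 0.46 = 0.073508 m
A total: 0.253588 m
B Layer 1: 1.7×10⁻⁴ × 0.28 × 150 = 0.00714 m
B Layer 2: 0.36 × 770 × 1×10⁻⁴ = 0.02772 m
B Layer 3: 1.2×10⁻⁴ × 0.18 × 1700 = 0.03672 m
B total: 0.07158 m
Difference: 0.253588 − 0.07158 = 0.182008 m

A: 0.254 m; B: 0.0716 m; difference 0.182 m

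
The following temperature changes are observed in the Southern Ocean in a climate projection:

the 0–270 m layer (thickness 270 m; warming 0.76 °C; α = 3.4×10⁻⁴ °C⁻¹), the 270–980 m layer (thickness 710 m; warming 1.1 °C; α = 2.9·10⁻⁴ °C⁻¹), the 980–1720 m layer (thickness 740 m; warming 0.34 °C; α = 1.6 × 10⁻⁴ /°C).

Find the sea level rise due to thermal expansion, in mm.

Δh ≈ 337 mm

0–270 m: 3.4×10⁻⁴ × 0.76 × 270 = 0.069768 m
1.1 × 710 × 2.9×10⁻⁴ = 0.22649 m
1.6×10⁻⁴ × 740 × 0.34 = 0.040256 m
Δh = 0.069768 + 0.22649 + 0.040256 = 0.336514 m ≈ 337 mm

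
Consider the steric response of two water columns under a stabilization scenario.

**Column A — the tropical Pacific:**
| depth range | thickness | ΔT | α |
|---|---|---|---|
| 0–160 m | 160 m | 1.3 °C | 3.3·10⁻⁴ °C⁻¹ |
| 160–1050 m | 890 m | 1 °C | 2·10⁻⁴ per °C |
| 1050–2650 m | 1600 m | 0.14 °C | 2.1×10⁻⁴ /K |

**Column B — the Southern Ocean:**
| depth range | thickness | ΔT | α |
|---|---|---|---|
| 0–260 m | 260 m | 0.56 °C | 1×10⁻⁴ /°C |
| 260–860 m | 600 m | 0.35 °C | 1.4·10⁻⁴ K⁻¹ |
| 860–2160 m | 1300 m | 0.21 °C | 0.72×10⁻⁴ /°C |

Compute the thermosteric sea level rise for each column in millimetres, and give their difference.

A 0–160 m: 160 × 3.3×10⁻⁴ × 1.3 = 0.06864 m
A 2×10⁻⁴ × 890 × 1 = 0.17800 m
A 2.1×10⁻⁴ × 0.14 × 1600 = 0.04704 m
A total: 0.29368 m
B Layer 1: 0.56 × 260 × 1×10⁻⁴ = 0.01456 m
B 600 × 1.4×10⁻⁴ × 0.35 = 0.02940 m
B Layer 3: 0.21 × 0.72×10⁻⁴ × 1300 = 0.019656 m
B total: 0.063616 m
Difference: 0.29368 − 0.063616 = 0.230064 m

A: 294 mm; B: 63.6 mm; difference 230 mm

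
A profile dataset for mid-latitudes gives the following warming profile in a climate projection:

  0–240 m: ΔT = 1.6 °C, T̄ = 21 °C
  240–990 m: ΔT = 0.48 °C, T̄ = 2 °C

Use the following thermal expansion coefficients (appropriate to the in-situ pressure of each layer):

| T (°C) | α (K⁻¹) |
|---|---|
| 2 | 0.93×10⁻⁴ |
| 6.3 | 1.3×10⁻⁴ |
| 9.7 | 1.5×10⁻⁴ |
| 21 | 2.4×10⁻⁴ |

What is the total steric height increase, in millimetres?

Layer 1 at 21 °C → α = 2.4×10⁻⁴ K⁻¹
Layer 2 at 2 °C → α = 0.93×10⁻⁴ K⁻¹
0–240 m: 2.4×10⁻⁴ × 1.6 × 240 = 0.09216 m
750 × 0.48 × 0.93×10⁻⁴ = 0.03348 m
Δh = 0.09216 + 0.03348 = 0.12564 m ≈ 130 mm

130 mm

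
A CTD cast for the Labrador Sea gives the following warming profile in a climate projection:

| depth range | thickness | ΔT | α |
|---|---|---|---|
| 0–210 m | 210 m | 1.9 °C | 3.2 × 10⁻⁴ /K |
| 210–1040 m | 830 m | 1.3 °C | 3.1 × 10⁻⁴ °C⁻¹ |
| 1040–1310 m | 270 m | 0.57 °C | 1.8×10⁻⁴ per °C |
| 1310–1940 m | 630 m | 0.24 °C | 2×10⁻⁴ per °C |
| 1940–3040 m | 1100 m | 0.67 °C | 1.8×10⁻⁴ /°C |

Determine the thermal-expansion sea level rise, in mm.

Δh = 650 mm

0–210 m: 210 × 1.9 × 3.2×10⁻⁴ = 0.12768 m
Layer 2: 3.1×10⁻⁴ × 830 × 1.3 = 0.33449 m
1040–1310 m: 1.8×10⁻⁴ × 270 × 0.57 = 0.027702 m
1310–1940 m: 630 × 0.24 × 2×10⁻⁴ = 0.03024 m
Layer 5: 1.8×10⁻⁴ × 0.67 × 1100 = 0.13266 m
Δh = 0.12768 + 0.33449 + 0.027702 + 0.03024 + 0.13266 = 0.652772 m ≈ 650 mm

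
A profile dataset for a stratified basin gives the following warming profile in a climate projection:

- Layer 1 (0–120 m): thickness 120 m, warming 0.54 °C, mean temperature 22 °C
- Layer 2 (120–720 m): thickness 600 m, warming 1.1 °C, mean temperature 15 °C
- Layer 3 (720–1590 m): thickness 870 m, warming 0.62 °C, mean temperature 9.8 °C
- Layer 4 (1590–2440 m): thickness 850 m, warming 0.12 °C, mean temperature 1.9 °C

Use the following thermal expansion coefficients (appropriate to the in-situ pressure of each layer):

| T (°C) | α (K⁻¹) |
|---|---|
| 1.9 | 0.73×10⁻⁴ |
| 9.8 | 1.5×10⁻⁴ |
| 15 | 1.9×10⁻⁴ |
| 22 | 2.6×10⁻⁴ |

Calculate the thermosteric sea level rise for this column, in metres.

0.23 m

Layer 1 at 22 °C → α = 2.6×10⁻⁴ K⁻¹
Layer 2 at 15 °C → α = 1.9×10⁻⁴ K⁻¹
Layer 3 at 9.8 °C → α = 1.5×10⁻⁴ K⁻¹
Layer 4 at 1.9 °C → α = 0.73×10⁻⁴ K⁻¹
0.54 × 2.6×10⁻⁴ × 120 = 0.016848 m
120–720 m: 600 × 1.9×10⁻⁴ × 1.1 = 0.12540 m
Layer 3: 1.5×10⁻⁴ × 870 × 0.62 = 0.08091 m
Layer 4: 850 × 0.12 × 0.73×10⁻⁴ = 0.007446 m
Δh = 0.016848 + 0.12540 + 0.08091 + 0.007446 = 0.230604 m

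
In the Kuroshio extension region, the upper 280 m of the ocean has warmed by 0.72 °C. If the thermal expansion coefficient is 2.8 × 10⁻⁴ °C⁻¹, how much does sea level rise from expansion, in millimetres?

Δh = αΔT·H = 2.8×10⁻⁴ × 0.72 × 280 = 0.056448 m

about 56.4 mm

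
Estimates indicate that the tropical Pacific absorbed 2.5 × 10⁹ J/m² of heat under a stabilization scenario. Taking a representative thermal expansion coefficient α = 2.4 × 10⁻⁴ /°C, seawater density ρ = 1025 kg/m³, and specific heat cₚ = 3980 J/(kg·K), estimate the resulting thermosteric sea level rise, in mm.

Δh = αQ/(ρcₚ) = 2.4×10⁻⁴ × 2.5×10⁹ / (1025 × 3980) ≈ 0.14708 m

147 mm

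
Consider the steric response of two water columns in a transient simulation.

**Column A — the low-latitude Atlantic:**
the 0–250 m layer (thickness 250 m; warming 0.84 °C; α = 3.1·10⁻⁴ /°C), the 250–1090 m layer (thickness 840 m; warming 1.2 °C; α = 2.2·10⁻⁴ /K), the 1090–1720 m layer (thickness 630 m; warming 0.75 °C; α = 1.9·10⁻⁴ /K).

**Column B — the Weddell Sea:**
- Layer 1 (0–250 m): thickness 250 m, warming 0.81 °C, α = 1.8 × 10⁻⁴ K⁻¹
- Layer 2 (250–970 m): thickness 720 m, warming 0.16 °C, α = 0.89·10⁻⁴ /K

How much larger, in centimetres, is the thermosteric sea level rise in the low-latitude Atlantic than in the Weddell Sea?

A Layer 1: 3.1×10⁻⁴ × 250 × 0.84 = 0.06510 m
A Layer 2: 1.2 × 840 × 2.2×10⁻⁴ = 0.22176 m
A 0.75 × 1.9×10⁻⁴ × 630 = 0.089775 m
A total: 0.376635 m
B 0–250 m: 250 × 0.81 × 1.8×10⁻⁴ = 0.03645 m
B 250–970 m: 0.89×10⁻⁴ × 0.16 × 720 = 0.0102528 m
B total: 0.0467028 m
Difference: 0.376635 − 0.0467028 = 0.3299322 m

33.0 cm larger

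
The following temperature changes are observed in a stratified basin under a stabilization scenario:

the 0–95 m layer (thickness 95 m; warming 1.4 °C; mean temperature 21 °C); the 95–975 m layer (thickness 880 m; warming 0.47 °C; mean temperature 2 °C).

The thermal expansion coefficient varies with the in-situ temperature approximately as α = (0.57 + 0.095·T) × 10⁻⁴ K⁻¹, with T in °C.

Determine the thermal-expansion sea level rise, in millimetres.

Δh = 65.5 mm

Layer 1: α = (0.57 + 0.095×21)×10⁻⁴ = 2.565×10⁻⁴ K⁻¹
Layer 2: α = (0.57 + 0.095×2)×10⁻⁴ = 0.76×10⁻⁴ K⁻¹
2.565×10⁻⁴ × 95 × 1.4 = 0.0341145 m
95–975 m: 880 × 0.76×10⁻⁴ × 0.47 = 0.0314336 m
Δh = 0.0341145 + 0.0314336 = 0.0655481 m ≈ 65.5 mm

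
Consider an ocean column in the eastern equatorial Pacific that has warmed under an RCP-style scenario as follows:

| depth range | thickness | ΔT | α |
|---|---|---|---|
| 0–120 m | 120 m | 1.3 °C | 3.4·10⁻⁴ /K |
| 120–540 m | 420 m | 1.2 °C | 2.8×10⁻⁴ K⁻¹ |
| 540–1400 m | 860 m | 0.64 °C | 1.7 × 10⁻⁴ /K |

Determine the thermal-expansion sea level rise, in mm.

Layer 1: 120 × 1.3 × 3.4×10⁻⁴ = 0.05304 m
Layer 2: 2.8×10⁻⁴ × 420 × 1.2 = 0.14112 m
540–1400 m: 1.7×10⁻⁴ × 860 × 0.64 = 0.093568 m
Δh = 0.05304 + 0.14112 + 0.093568 = 0.287728 m

290 mm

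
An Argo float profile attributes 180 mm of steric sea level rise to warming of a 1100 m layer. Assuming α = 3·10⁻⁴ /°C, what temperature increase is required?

ΔT = Δh/(αH) = 0.18 / (3×10⁻⁴ × 1100) ≈ 0.5455 °C

0.55 °C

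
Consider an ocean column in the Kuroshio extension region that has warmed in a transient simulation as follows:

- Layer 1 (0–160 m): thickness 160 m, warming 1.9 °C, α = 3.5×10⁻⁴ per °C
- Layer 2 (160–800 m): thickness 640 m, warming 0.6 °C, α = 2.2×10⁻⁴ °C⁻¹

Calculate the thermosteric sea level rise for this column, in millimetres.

1.9 × 3.5×10⁻⁴ × 160 = 0.10640 m
160–800 m: 0.6 × 640 × 2.2×10⁻⁴ = 0.08448 m
Δh = 0.10640 + 0.08448 = 0.19088 m ≈ 191 mm

191 mm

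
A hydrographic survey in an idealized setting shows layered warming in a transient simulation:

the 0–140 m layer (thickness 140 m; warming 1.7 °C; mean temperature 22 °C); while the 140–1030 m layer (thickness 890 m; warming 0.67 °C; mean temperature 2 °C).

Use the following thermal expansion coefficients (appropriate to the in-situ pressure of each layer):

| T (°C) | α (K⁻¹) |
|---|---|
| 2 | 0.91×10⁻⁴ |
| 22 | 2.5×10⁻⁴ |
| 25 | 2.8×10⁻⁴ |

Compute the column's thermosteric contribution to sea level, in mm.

114 mm of thermosteric rise

Layer 1 at 22 °C → α = 2.5×10⁻⁴ K⁻¹
Layer 2 at 2 °C → α = 0.91×10⁻⁴ K⁻¹
0–140 m: 2.5×10⁻⁴ × 140 × 1.7 = 0.05950 m
Layer 2: 0.91×10⁻⁴ × 0.67 × 890 = 0.0542633 m
Δh = 0.05950 + 0.0542633 = 0.1137633 m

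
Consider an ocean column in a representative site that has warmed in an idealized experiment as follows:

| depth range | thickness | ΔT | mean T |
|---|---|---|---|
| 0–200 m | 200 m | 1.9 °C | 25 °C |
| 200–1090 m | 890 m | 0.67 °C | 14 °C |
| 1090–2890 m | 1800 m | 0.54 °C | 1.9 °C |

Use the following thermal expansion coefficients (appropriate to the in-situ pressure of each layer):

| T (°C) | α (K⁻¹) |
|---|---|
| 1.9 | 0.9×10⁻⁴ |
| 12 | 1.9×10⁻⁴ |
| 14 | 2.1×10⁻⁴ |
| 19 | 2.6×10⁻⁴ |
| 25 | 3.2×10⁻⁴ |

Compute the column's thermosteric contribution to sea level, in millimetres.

Layer 1 at 25 °C → α = 3.2×10⁻⁴ K⁻¹
Layer 2 at 14 °C → α = 2.1×10⁻⁴ K⁻¹
Layer 3 at 1.9 °C → α = 0.9×10⁻⁴ K⁻¹
200 × 3.2×10⁻⁴ × 1.9 = 0.12160 m
200–1090 m: 2.1×10⁻⁴ × 890 × 0.67 = 0.125223 m
Layer 3: 1800 × 0.9×10⁻⁴ × 0.54 = 0.08748 m
Δh = 0.12160 + 0.125223 + 0.08748 = 0.334303 m ≈ 334 mm

Δh ≈ 334 mm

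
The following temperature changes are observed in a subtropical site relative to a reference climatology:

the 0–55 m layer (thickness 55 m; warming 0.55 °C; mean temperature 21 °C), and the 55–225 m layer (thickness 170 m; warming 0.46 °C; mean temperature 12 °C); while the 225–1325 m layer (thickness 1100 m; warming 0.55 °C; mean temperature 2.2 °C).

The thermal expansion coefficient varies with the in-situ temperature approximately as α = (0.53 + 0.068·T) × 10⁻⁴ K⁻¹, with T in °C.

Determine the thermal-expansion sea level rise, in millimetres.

Δh ≈ 58 mm

Layer 1: α = (0.53 + 0.068×21)×10⁻⁴ = 1.958×10⁻⁴ K⁻¹
Layer 2: α = (0.53 + 0.068×12)×10⁻⁴ = 1.346×10⁻⁴ K⁻¹
Layer 3: α = (0.53 + 0.068×2.2)×10⁻⁴ = 0.6796×10⁻⁴ K⁻¹
0–55 m: 0.55 × 1.958×10⁻⁴ × 55 = 0.00592295 m
1.346×10⁻⁴ × 170 × 0.46 = 0.01052572 m
225–1325 m: 0.55 × 0.6796×10⁻⁴ × 1100 = 0.0411158 m
Δh = 0.00592295 + 0.01052572 + 0.0411158 = 0.05756447 m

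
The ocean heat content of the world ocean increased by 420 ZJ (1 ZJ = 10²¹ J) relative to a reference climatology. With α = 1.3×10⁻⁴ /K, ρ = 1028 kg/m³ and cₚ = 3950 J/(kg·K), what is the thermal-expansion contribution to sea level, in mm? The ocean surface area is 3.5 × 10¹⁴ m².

38 mm

Per unit area: Q = 420×10²¹ / (3.5×10¹⁴) = 1.2×10⁹ J/m²
Δh = αQ/(ρcₚ) = 1.3×10⁻⁴ × 1.2×10⁹ / (1028 × 3950) ≈ 0.038418 m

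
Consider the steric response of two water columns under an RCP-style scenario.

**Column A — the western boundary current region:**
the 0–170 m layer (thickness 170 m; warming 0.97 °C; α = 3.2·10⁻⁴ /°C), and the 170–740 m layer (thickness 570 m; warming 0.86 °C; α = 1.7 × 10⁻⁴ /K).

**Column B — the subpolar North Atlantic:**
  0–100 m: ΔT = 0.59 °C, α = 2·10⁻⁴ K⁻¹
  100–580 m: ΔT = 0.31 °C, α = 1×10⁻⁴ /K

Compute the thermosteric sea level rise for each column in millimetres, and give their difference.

A: 140 mm; B: 27 mm; difference 110 mm

A 0–170 m: 0.97 × 3.2×10⁻⁴ × 170 = 0.052768 m
A Layer 2: 570 × 1.7×10⁻⁴ × 0.86 = 0.083334 m
A total: 0.136102 m
B Layer 1: 100 × 2×10⁻⁴ × 0.59 = 0.01180 m
B Layer 2: 0.31 × 480 × 1×10⁻⁴ = 0.01488 m
B total: 0.02668 m
Difference: 0.136102 − 0.02668 = 0.109422 m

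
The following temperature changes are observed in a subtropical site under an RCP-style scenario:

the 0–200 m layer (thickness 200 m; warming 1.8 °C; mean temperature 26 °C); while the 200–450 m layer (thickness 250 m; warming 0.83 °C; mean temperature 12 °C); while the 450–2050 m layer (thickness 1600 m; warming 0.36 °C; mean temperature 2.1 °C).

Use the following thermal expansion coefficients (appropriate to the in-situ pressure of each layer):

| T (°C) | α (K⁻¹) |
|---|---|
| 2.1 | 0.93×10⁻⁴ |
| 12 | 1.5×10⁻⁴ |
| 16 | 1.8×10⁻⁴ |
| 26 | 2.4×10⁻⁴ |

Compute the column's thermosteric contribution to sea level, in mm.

171 mm

Layer 1 at 26 °C → α = 2.4×10⁻⁴ K⁻¹
Layer 2 at 12 °C → α = 1.5×10⁻⁴ K⁻¹
Layer 3 at 2.1 °C → α = 0.93×10⁻⁴ K⁻¹
Layer 1: 2.4×10⁻⁴ × 1.8 × 200 = 0.08640 m
200–450 m: 0.83 × 1.5×10⁻⁴ × 250 = 0.031125 m
450–2050 m: 0.93×10⁻⁴ × 0.36 × 1600 = 0.053568 m
Δh = 0.08640 + 0.031125 + 0.053568 = 0.171093 m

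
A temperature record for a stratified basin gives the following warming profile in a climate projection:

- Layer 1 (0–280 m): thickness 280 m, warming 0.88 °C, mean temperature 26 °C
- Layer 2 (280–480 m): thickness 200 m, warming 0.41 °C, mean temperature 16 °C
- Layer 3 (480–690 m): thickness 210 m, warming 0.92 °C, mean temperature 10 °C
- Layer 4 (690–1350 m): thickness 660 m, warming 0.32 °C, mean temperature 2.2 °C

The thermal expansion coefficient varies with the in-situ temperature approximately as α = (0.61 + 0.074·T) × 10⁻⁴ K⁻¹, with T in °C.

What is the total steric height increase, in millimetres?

about 120 mm

Layer 1: α = (0.61 + 0.074×26)×10⁻⁴ = 2.534×10⁻⁴ K⁻¹
Layer 2: α = (0.61 + 0.074×16)×10⁻⁴ = 1.794×10⁻⁴ K⁻¹
Layer 3: α = (0.61 + 0.074×10)×10⁻⁴ = 1.35×10⁻⁴ K⁻¹
Layer 4: α = (0.61 + 0.074×2.2)×10⁻⁴ = 0.7728×10⁻⁴ K⁻¹
Layer 1: 0.88 × 280 × 2.534×10⁻⁴ = 0.06243776 m
200 × 0.41 × 1.794×10⁻⁴ = 0.0147108 m
1.35×10⁻⁴ × 210 × 0.92 = 0.026082 m
Layer 4: 0.7728×10⁻⁴ × 660 × 0.32 = 0.016321536 m
Δh = 0.06243776 + 0.0147108 + 0.026082 + 0.016321536 = 0.119552096 m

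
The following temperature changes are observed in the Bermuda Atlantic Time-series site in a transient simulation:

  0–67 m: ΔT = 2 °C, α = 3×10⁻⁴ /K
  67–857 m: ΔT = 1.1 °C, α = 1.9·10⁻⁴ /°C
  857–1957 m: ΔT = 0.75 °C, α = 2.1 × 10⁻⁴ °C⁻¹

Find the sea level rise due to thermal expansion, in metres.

Layer 1: 67 × 3×10⁻⁴ × 2 = 0.04020 m
67–857 m: 1.9×10⁻⁴ × 790 × 1.1 = 0.16511 m
1100 × 0.75 × 2.1×10⁻⁴ = 0.17325 m
Δh = 0.04020 + 0.16511 + 0.17325 = 0.37856 m

0.379 m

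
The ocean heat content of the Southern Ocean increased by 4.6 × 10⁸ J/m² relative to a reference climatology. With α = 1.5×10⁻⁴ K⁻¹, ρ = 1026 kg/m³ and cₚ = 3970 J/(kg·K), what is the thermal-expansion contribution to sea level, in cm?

1.7 cm of thermosteric rise

Δh = αQ/(ρcₚ) = 1.5×10⁻⁴ × 4.6×10⁸ / (1026 × 3970) ≈ 0.01694 m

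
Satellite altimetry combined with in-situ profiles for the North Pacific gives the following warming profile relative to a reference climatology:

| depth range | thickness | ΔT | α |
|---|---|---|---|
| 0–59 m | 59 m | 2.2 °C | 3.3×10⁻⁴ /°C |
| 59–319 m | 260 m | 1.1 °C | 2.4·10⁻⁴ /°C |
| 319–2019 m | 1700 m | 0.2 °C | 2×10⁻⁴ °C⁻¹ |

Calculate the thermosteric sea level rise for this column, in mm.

180 mm of thermosteric rise

59 × 2.2 × 3.3×10⁻⁴ = 0.042834 m
59–319 m: 260 × 2.4×10⁻⁴ × 1.1 = 0.06864 m
Layer 3: 0.2 × 2×10⁻⁴ × 1700 = 0.06800 m
Δh = 0.042834 + 0.06864 + 0.06800 = 0.179474 m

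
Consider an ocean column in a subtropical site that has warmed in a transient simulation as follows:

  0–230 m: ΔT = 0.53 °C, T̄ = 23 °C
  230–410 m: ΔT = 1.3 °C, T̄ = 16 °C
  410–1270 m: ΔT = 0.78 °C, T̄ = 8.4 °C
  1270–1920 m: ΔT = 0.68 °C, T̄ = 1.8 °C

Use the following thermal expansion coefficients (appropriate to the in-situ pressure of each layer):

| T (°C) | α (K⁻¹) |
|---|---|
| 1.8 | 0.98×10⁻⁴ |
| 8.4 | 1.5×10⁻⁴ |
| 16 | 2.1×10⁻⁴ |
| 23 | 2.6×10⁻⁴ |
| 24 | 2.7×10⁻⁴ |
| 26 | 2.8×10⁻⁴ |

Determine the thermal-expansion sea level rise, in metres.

0.22 m

Layer 1 at 23 °C → α = 2.6×10⁻⁴ K⁻¹
Layer 2 at 16 °C → α = 2.1×10⁻⁴ K⁻¹
Layer 3 at 8.4 °C → α = 1.5×10⁻⁴ K⁻¹
Layer 4 at 1.8 °C → α = 0.98×10⁻⁴ K⁻¹
Layer 1: 230 × 2.6×10⁻⁴ × 0.53 = 0.031694 m
230–410 m: 2.1×10⁻⁴ × 180 × 1.3 = 0.04914 m
Layer 3: 0.78 × 1.5×10⁻⁴ × 860 = 0.10062 m
Layer 4: 0.98×10⁻⁴ × 0.68 × 650 = 0.043316 m
Δh = 0.031694 + 0.04914 + 0.10062 + 0.043316 = 0.22477 m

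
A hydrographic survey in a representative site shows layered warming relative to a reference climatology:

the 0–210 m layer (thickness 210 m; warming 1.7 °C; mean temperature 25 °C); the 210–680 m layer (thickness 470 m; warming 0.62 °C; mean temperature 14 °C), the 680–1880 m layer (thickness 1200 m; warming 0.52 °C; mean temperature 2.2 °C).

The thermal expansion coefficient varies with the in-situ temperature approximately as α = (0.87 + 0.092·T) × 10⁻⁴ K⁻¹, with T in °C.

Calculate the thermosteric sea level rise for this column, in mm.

Layer 1: α = (0.87 + 0.092×25)×10⁻⁴ = 3.17×10⁻⁴ K⁻¹
Layer 2: α = (0.87 + 0.092×14)×10⁻⁴ = 2.158×10⁻⁴ K⁻¹
Layer 3: α = (0.87 + 0.092×2.2)×10⁻⁴ = 1.0724×10⁻⁴ K⁻¹
Layer 1: 210 × 3.17×10⁻⁴ × 1.7 = 0.113169 m
Layer 2: 2.158×10⁻⁴ × 0.62 × 470 = 0.06288412 m
1.0724×10⁻⁴ × 1200 × 0.52 = 0.06691776 m
Δh = 0.113169 + 0.06288412 + 0.06691776 = 0.24297088 m

Δh = 240 mm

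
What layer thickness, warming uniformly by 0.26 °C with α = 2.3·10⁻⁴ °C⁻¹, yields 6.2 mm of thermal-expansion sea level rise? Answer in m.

H ≈ 100 m

H = Δh/(αΔT) = 0.0062 / (2.3×10⁻⁴ × 0.26) ≈ 103.7 m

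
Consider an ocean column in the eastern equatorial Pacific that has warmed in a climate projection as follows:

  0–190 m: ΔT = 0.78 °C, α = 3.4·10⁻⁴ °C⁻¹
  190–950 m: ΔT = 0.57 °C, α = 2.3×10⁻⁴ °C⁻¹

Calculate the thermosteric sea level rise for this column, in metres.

about 0.150 m

3.4×10⁻⁴ × 190 × 0.78 = 0.050388 m
0.57 × 760 × 2.3×10⁻⁴ = 0.099636 m
Δh = 0.050388 + 0.099636 = 0.150024 m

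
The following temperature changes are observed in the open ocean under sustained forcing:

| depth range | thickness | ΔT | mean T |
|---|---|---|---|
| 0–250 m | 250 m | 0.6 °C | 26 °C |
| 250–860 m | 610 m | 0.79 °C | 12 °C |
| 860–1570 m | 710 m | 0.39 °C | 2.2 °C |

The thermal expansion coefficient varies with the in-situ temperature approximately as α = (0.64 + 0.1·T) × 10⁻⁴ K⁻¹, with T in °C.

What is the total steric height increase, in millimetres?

Δh = 160 mm

Layer 1: α = (0.64 + 0.1×26)×10⁻⁴ = 3.24×10⁻⁴ K⁻¹
Layer 2: α = (0.64 + 0.1×12)×10⁻⁴ = 1.84×10⁻⁴ K⁻¹
Layer 3: α = (0.64 + 0.1×2.2)×10⁻⁴ = 0.86×10⁻⁴ K⁻¹
0.6 × 3.24×10⁻⁴ × 250 = 0.04860 m
610 × 1.84×10⁻⁴ × 0.79 = 0.0886696 m
Layer 3: 0.39 × 710 × 0.86×10⁻⁴ = 0.0238134 m
Δh = 0.04860 + 0.0886696 + 0.0238134 = 0.161083 m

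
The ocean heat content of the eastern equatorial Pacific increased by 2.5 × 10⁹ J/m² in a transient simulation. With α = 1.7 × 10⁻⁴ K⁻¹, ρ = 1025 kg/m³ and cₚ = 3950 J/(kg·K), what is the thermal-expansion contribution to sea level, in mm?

100 mm

Δh = αQ/(ρcₚ) = 1.7×10⁻⁴ × 2.5×10⁹ / (1025 × 3950) ≈ 0.10497 m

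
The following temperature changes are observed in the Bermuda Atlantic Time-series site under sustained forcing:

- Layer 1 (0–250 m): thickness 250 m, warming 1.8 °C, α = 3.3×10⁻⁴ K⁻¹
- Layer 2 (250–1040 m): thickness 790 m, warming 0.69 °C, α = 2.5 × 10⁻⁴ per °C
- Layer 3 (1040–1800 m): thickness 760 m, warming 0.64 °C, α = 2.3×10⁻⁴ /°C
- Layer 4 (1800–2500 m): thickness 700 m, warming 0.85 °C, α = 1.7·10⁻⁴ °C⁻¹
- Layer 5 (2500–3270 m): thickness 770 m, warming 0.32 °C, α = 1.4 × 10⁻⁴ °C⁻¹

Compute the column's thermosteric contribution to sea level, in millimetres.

0–250 m: 250 × 1.8 × 3.3×10⁻⁴ = 0.14850 m
Layer 2: 0.69 × 2.5×10⁻⁴ × 790 = 0.136275 m
Layer 3: 2.3×10⁻⁴ × 0.64 × 760 = 0.111872 m
700 × 1.7×10⁻⁴ × 0.85 = 0.10115 m
770 × 1.4×10⁻⁴ × 0.32 = 0.034496 m
Δh = 0.14850 + 0.136275 + 0.111872 + 0.10115 + 0.034496 = 0.532293 m

530 mm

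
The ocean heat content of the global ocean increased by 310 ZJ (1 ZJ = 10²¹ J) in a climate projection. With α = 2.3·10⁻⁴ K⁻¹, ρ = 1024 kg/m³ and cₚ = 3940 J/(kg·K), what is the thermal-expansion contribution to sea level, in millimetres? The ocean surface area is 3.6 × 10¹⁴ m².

49 mm

Per unit area: Q = 310×10²¹ / (3.6×10¹⁴) ≈ 8.611×10⁸ J/m²
Δh = αQ/(ρcₚ) = 2.3×10⁻⁴ × 8.611×10⁸ / (1024 × 3940) ≈ 0.049089 m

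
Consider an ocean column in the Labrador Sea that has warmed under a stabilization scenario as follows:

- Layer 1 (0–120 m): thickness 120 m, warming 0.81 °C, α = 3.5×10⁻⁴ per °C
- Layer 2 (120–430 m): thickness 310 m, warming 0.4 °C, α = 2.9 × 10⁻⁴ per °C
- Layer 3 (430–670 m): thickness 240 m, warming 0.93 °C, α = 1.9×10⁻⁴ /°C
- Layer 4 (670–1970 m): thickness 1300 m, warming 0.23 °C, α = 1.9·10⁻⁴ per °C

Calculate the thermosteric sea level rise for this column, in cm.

3.5×10⁻⁴ × 120 × 0.81 = 0.03402 m
120–430 m: 0.4 × 2.9×10⁻⁴ × 310 = 0.03596 m
Layer 3: 0.93 × 240 × 1.9×10⁻⁴ = 0.042408 m
670–1970 m: 1.9×10⁻⁴ × 0.23 × 1300 = 0.05681 m
Δh = 0.03402 + 0.03596 + 0.042408 + 0.05681 = 0.169198 m

Δh = 16.9 cm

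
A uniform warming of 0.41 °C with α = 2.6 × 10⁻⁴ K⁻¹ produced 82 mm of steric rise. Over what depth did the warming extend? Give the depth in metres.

769 m

H = Δh/(αΔT) = 0.082 / (2.6×10⁻⁴ × 0.41) ≈ 769.2 m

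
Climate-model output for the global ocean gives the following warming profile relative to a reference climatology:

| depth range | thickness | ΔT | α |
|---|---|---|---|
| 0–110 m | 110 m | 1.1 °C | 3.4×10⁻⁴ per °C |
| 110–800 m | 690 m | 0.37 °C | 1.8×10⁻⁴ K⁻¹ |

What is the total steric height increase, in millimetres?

87.1 mm of thermosteric rise

Layer 1: 3.4×10⁻⁴ × 1.1 × 110 = 0.04114 m
110–800 m: 690 × 1.8×10⁻⁴ × 0.37 = 0.045954 m
Δh = 0.04114 + 0.045954 = 0.087094 m ≈ 87.1 mm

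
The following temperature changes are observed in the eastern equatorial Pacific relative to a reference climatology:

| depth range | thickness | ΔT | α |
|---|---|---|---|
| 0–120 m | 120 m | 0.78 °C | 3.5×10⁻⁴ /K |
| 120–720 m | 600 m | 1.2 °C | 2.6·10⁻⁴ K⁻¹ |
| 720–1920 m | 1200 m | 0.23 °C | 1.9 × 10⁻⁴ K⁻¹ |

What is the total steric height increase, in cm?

Δh ≈ 27.2 cm

0–120 m: 120 × 0.78 × 3.5×10⁻⁴ = 0.03276 m
120–720 m: 1.2 × 2.6×10⁻⁴ × 600 = 0.18720 m
1.9×10⁻⁴ × 1200 × 0.23 = 0.05244 m
Δh = 0.03276 + 0.18720 + 0.05244 = 0.27240 m ≈ 27.2 cm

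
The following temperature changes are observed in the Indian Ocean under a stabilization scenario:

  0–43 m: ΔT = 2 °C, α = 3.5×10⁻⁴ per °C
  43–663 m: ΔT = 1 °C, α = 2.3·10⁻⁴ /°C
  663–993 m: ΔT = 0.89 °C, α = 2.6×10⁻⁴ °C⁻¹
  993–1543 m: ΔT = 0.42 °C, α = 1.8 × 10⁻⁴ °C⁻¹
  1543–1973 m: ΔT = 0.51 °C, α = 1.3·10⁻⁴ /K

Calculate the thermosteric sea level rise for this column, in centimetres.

43 × 2 × 3.5×10⁻⁴ = 0.03010 m
43–663 m: 1 × 2.3×10⁻⁴ × 620 = 0.14260 m
Layer 3: 0.89 × 2.6×10⁻⁴ × 330 = 0.076362 m
993–1543 m: 550 × 0.42 × 1.8×10⁻⁴ = 0.04158 m
1543–1973 m: 1.3×10⁻⁴ × 0.51 × 430 = 0.028509 m
Δh = 0.03010 + 0.14260 + 0.076362 + 0.04158 + 0.028509 = 0.319151 m ≈ 31.9 cm

31.9 cm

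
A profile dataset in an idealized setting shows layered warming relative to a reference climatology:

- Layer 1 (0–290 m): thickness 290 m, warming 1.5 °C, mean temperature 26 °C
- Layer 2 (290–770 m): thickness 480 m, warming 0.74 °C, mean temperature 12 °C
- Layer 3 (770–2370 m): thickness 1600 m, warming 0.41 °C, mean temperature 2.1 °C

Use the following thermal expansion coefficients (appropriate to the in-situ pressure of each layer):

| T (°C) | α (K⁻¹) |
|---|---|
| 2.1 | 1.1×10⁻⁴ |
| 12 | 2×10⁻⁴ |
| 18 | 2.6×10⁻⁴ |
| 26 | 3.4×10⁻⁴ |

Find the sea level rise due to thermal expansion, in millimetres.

Layer 1 at 26 °C → α = 3.4×10⁻⁴ K⁻¹
Layer 2 at 12 °C → α = 2×10⁻⁴ K⁻¹
Layer 3 at 2.1 °C → α = 1.1×10⁻⁴ K⁻¹
Layer 1: 1.5 × 290 × 3.4×10⁻⁴ = 0.14790 m
0.74 × 480 × 2×10⁻⁴ = 0.07104 m
Layer 3: 1.1×10⁻⁴ × 0.41 × 1600 = 0.07216 m
Δh = 0.14790 + 0.07104 + 0.07216 = 0.29110 m

Δh ≈ 291 mm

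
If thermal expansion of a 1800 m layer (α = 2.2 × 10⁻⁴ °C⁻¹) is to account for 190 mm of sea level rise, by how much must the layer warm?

ΔT = Δh/(αH) = 0.19 / (2.2×10⁻⁴ × 1800) ≈ 0.4798 °C

0.480 °C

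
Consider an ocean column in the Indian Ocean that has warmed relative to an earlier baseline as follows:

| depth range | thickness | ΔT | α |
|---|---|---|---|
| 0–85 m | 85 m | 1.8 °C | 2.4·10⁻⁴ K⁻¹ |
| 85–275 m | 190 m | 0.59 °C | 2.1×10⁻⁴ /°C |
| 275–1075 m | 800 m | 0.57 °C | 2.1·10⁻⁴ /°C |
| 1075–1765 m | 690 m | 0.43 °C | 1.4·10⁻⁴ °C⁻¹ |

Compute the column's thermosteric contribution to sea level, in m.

2.4×10⁻⁴ × 1.8 × 85 = 0.03672 m
85–275 m: 0.59 × 190 × 2.1×10⁻⁴ = 0.023541 m
Layer 3: 800 × 2.1×10⁻⁴ × 0.57 = 0.09576 m
0.43 × 1.4×10⁻⁴ × 690 = 0.041538 m
Δh = 0.03672 + 0.023541 + 0.09576 + 0.041538 = 0.197559 m

Δh ≈ 0.20 m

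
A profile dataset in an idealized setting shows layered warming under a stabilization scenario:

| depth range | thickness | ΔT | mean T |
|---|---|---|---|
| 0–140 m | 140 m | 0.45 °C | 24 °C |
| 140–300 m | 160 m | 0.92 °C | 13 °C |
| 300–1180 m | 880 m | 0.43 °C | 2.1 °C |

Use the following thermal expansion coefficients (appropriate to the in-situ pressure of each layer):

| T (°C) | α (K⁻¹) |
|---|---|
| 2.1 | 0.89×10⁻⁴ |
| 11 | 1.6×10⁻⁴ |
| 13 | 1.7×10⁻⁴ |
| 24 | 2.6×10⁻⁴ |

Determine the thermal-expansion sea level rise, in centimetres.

Δh ≈ 7.51 cm

Layer 1 at 24 °C → α = 2.6×10⁻⁴ K⁻¹
Layer 2 at 13 °C → α = 1.7×10⁻⁴ K⁻¹
Layer 3 at 2.1 °C → α = 0.89×10⁻⁴ K⁻¹
Layer 1: 140 × 0.45 × 2.6×10⁻⁴ = 0.01638 m
1.7×10⁻⁴ × 0.92 × 160 = 0.025024 m
300–1180 m: 880 × 0.89×10⁻⁴ × 0.43 = 0.0336776 m
Δh = 0.01638 + 0.025024 + 0.0336776 = 0.0750816 m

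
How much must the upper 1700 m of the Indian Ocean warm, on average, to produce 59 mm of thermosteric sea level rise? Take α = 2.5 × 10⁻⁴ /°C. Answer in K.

about 0.139 K

ΔT = Δh/(αH) = 0.059 / (2.5×10⁻⁴ × 1700) ≈ 0.1388 K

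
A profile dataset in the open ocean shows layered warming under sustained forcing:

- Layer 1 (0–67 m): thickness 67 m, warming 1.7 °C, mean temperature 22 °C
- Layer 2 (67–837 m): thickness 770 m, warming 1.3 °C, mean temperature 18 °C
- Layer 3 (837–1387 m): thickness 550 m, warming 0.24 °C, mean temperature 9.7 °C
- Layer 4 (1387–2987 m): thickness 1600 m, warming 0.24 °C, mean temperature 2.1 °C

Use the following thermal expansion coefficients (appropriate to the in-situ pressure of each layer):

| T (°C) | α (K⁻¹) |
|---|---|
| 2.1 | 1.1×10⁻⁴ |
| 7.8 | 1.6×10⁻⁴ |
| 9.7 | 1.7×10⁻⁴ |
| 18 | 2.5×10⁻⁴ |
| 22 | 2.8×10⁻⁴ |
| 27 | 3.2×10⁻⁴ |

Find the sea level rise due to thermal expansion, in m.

Layer 1 at 22 °C → α = 2.8×10⁻⁴ K⁻¹
Layer 2 at 18 °C → α = 2.5×10⁻⁴ K⁻¹
Layer 3 at 9.7 °C → α = 1.7×10⁻⁴ K⁻¹
Layer 4 at 2.1 °C → α = 1.1×10⁻⁴ K⁻¹
0–67 m: 67 × 2.8×10⁻⁴ × 1.7 = 0.031892 m
67–837 m: 1.3 × 2.5×10⁻⁴ × 770 = 0.25025 m
837–1387 m: 1.7×10⁻⁴ × 550 × 0.24 = 0.02244 m
Layer 4: 1600 × 0.24 × 1.1×10⁻⁴ = 0.04224 m
Δh = 0.031892 + 0.25025 + 0.02244 + 0.04224 = 0.346822 m

0.347 m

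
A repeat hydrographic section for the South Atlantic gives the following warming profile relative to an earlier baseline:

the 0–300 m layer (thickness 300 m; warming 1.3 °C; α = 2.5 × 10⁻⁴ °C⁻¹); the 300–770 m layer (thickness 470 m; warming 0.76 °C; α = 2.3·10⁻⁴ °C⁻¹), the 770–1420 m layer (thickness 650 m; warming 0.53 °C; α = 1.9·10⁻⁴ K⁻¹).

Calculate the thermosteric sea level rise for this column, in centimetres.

about 24.5 cm

0–300 m: 2.5×10⁻⁴ × 1.3 × 300 = 0.09750 m
300–770 m: 2.3×10⁻⁴ × 0.76 × 470 = 0.082156 m
Layer 3: 0.53 × 650 × 1.9×10⁻⁴ = 0.065455 m
Δh = 0.09750 + 0.082156 + 0.065455 = 0.245111 m ≈ 24.5 cm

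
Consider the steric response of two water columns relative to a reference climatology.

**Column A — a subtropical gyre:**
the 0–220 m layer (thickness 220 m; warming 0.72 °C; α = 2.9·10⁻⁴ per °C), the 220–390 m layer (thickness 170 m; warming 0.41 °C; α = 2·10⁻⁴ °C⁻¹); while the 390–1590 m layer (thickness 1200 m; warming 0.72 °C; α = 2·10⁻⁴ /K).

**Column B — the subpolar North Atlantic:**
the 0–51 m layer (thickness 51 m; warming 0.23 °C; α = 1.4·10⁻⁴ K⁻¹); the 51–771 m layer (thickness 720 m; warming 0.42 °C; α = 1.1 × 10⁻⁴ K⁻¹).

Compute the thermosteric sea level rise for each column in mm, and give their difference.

Δh_A ≈ 233 mm, Δh_B ≈ 34.9 mm; difference ≈ 198 mm

A 0.72 × 220 × 2.9×10⁻⁴ = 0.045936 m
A 220–390 m: 170 × 0.41 × 2×10⁻⁴ = 0.01394 m
A 0.72 × 2×10⁻⁴ × 1200 = 0.17280 m
A total: 0.232676 m
B Layer 1: 0.23 × 51 × 1.4×10⁻⁴ = 0.0016422 m
B 720 × 0.42 × 1.1×10⁻⁴ = 0.033264 m
B total: 0.0349062 m
Difference: 0.232676 − 0.0349062 = 0.1977698 m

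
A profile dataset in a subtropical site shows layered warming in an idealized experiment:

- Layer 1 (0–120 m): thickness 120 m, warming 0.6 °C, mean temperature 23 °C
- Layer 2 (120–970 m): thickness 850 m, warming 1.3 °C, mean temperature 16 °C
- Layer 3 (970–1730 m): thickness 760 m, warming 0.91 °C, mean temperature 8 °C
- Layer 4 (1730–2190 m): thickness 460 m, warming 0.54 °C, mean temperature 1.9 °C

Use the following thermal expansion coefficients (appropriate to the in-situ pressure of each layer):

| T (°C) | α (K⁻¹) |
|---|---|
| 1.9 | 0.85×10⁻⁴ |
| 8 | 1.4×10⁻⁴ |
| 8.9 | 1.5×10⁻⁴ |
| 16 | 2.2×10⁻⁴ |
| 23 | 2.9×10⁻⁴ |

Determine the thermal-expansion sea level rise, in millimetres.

Layer 1 at 23 °C → α = 2.9×10⁻⁴ K⁻¹
Layer 2 at 16 °C → α = 2.2×10⁻⁴ K⁻¹
Layer 3 at 8 °C → α = 1.4×10⁻⁴ K⁻¹
Layer 4 at 1.9 °C → α = 0.85×10⁻⁴ K⁻¹
0–120 m: 120 × 2.9×10⁻⁴ × 0.6 = 0.02088 m
1.3 × 2.2×10⁻⁴ × 850 = 0.24310 m
Layer 3: 1.4×10⁻⁴ × 760 × 0.91 = 0.096824 m
1730–2190 m: 460 × 0.85×10⁻⁴ × 0.54 = 0.021114 m
Δh = 0.02088 + 0.24310 + 0.096824 + 0.021114 = 0.381918 m

Δh ≈ 382 mm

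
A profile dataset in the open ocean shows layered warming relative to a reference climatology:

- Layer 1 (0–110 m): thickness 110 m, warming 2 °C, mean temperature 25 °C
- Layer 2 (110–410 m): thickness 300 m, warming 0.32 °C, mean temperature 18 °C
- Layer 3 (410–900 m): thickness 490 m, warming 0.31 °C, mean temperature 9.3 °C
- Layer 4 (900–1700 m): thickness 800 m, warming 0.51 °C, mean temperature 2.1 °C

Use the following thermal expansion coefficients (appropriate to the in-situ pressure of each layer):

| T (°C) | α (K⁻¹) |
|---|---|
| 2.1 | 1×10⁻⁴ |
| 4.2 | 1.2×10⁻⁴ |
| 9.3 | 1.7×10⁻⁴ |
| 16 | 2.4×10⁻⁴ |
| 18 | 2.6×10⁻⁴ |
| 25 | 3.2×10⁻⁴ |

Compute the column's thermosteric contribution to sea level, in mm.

Layer 1 at 25 °C → α = 3.2×10⁻⁴ K⁻¹
Layer 2 at 18 °C → α = 2.6×10⁻⁴ K⁻¹
Layer 3 at 9.3 °C → α = 1.7×10⁻⁴ K⁻¹
Layer 4 at 2.1 °C → α = 1×10⁻⁴ K⁻¹
0–110 m: 3.2×10⁻⁴ × 110 × 2 = 0.07040 m
Layer 2: 300 × 0.32 × 2.6×10⁻⁴ = 0.02496 m
Layer 3: 1.7×10⁻⁴ × 0.31 × 490 = 0.025823 m
900–1700 m: 0.51 × 800 × 1×10⁻⁴ = 0.04080 m
Δh = 0.07040 + 0.02496 + 0.025823 + 0.04080 = 0.161983 m

160 mm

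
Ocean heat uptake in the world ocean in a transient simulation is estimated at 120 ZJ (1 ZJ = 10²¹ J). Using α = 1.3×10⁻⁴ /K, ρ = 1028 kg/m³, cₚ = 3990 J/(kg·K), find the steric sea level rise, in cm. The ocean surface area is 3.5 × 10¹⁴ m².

about 1.09 cm

Per unit area: Q = 120×10²¹ / (3.5×10¹⁴) ≈ 3.429×10⁸ J/m²
Δh = αQ/(ρcₚ) = 1.3×10⁻⁴ × 3.429×10⁸ / (1028 × 3990) ≈ 0.010868 m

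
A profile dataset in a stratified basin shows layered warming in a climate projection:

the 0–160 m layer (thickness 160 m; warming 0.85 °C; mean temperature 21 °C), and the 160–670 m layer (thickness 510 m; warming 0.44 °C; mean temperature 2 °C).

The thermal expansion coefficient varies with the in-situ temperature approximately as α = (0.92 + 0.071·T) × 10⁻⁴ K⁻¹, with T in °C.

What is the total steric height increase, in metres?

about 0.057 m

Layer 1: α = (0.92 + 0.071×21)×10⁻⁴ = 2.411×10⁻⁴ K⁻¹
Layer 2: α = (0.92 + 0.071×2)×10⁻⁴ = 1.062×10⁻⁴ K⁻¹
0–160 m: 0.85 × 160 × 2.411×10⁻⁴ = 0.0327896 m
Layer 2: 0.44 × 1.062×10⁻⁴ × 510 = 0.02383128 m
Δh = 0.0327896 + 0.02383128 = 0.05662088 m ≈ 0.057 m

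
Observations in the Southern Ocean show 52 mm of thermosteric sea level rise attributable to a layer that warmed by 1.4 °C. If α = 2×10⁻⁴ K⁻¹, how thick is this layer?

H ≈ 186 m

H = Δh/(αΔT) = 0.052 / (2×10⁻⁴ × 1.4) ≈ 185.7 m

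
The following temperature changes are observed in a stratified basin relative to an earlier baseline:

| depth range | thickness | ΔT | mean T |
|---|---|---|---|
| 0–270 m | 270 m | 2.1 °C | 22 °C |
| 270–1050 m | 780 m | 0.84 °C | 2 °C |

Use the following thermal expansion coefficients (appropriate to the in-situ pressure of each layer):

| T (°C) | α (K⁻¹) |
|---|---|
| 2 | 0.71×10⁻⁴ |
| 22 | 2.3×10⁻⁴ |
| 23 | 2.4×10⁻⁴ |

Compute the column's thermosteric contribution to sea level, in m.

Layer 1 at 22 °C → α = 2.3×10⁻⁴ K⁻¹
Layer 2 at 2 °C → α = 0.71×10⁻⁴ K⁻¹
0–270 m: 270 × 2.3×10⁻⁴ × 2.1 = 0.13041 m
780 × 0.84 × 0.71×10⁻⁴ = 0.0465192 m
Δh = 0.13041 + 0.0465192 = 0.1769292 m

0.18 m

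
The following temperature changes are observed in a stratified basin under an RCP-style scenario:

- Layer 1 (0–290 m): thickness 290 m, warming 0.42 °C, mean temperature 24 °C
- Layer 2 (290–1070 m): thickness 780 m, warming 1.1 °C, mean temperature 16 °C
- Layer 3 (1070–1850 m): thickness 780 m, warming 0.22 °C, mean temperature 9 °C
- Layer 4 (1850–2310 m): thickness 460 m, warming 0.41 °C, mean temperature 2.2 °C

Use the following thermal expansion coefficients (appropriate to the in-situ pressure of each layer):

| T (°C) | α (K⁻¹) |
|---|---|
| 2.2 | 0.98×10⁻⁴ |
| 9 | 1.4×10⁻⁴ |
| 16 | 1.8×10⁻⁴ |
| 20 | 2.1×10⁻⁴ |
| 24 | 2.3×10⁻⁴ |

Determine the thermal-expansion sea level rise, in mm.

225 mm of thermosteric rise

Layer 1 at 24 °C → α = 2.3×10⁻⁴ K⁻¹
Layer 2 at 16 °C → α = 1.8×10⁻⁴ K⁻¹
Layer 3 at 9 °C → α = 1.4×10⁻⁴ K⁻¹
Layer 4 at 2.2 °C → α = 0.98×10⁻⁴ K⁻¹
2.3×10⁻⁴ × 290 × 0.42 = 0.028014 m
1.8×10⁻⁴ × 1.1 × 780 = 0.15444 m
1.4×10⁻⁴ × 780 × 0.22 = 0.024024 m
1850–2310 m: 460 × 0.41 × 0.98×10⁻⁴ = 0.0184828 m
Δh = 0.028014 + 0.15444 + 0.024024 + 0.0184828 = 0.2249608 m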